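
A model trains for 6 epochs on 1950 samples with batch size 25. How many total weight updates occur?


Iterations per epoch = 1950 / 25 = 78
Total updates = iterations_per_epoch * epochs
= 78 * 6
= 468

468


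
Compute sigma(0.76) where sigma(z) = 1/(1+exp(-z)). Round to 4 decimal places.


sigmoid(z) = 1 / (1 + exp(-z))
exp(-(0.76)) = exp(-0.76) = 0.4677
1 + 0.4677 = 1.4677
1 / 1.4677 = 0.6814

0.6814


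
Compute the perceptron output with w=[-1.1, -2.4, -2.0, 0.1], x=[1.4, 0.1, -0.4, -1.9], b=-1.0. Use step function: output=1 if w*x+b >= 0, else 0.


z = w . x + b
= -1.1*1.4 + -2.4*0.1 + -2.0*-0.4 + 0.1*-1.9 + -1.0
= -1.54 + -0.24 + 0.8 + -0.19 + -1.0
= -1.17 + -1.0
= -2.17
Since z = -2.17 < 0, output = 0

0


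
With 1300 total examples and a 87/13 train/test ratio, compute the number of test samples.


Train samples = 1300 * 87% = 1131
Test samples = 1300 - 1131
= 169

169


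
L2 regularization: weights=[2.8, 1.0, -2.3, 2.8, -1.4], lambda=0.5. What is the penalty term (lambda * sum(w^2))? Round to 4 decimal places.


Squaring each weight:
2.8^2 = 7.84
1.0^2 = 1.0
(-2.3)^2 = 5.29
2.8^2 = 7.84
(-1.4)^2 = 1.96
Sum of squares = 23.93
Penalty = 0.5 * 23.93 = 11.9650

11.9650


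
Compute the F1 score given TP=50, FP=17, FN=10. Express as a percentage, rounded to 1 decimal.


Precision = TP / (TP + FP) = 50 / 67 = 0.7463
Recall = TP / (TP + FN) = 50 / 60 = 0.8333
F1 = 2 * P * R / (P + R)
= 2 * 0.7463 * 0.8333 / (0.7463 + 0.8333)
= 1.2438 / 1.5796
= 0.7874
As percentage: 78.7%

78.7


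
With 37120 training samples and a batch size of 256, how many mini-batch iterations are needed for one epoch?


Iterations per epoch = dataset_size / batch_size
= 37120 / 256
= 145

145


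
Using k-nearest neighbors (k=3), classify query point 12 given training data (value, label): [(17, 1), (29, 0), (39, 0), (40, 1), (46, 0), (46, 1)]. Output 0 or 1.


Distances from query 12:
Point 17 (class 1): distance = 5
Point 29 (class 0): distance = 17
Point 39 (class 0): distance = 27
K=3 nearest neighbors: classes = [1, 0, 0]
Votes for class 1: 1 / 3
Majority vote => class 0

0


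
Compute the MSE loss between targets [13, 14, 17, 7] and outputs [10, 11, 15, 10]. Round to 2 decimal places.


Differences: [3, 3, 2, -3]
Squared errors: [9, 9, 4, 9]
Sum of squared errors = 31
MSE = 31 / 4 = 7.75

7.75


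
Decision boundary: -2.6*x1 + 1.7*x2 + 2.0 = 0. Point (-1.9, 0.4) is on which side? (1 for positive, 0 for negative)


Compute -2.6 * -1.9 + 1.7 * 0.4 + 2.0
= 4.94 + 0.68 + 2.0
= 7.62
Since 7.62 >= 0, the point is on the positive side.

1


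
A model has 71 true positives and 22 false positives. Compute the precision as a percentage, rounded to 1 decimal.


Precision = TP / (TP + FP) * 100
= 71 / (71 + 22)
= 71 / 93
= 0.7634
= 76.3%

76.3


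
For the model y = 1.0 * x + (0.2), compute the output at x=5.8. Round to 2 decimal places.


y = 1.0 * 5.8 + (0.2)
= 5.8 + (0.2)
= 6.00

6.00


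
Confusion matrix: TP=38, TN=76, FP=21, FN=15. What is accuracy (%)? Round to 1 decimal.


Accuracy = (TP + TN) / (TP + TN + FP + FN) * 100
= (38 + 76) / (38 + 76 + 21 + 15)
= 114 / 150
= 0.76
= 76.0%

76.0


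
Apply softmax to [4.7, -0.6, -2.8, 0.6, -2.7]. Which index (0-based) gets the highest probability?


Softmax is a monotonic transformation, so it preserves the argmax.
We need to find the index of the maximum logit.
Index 0: 4.7
Index 1: -0.6
Index 2: -2.8
Index 3: 0.6
Index 4: -2.7
Maximum logit = 4.7 at index 0

0


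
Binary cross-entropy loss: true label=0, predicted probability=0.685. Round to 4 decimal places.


For y=0: Loss = -log(1-p)
= -log(1 - 0.685)
= -log(0.315)
= -(-1.1552)
= 1.1552

1.1552


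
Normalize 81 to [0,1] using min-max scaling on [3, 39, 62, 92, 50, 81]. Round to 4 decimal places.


Min = 3, Max = 92
Range = 92 - 3 = 89
Scaled = (x - min) / (max - min)
= (81 - 3) / 89
= 78 / 89
= 0.8764

0.8764


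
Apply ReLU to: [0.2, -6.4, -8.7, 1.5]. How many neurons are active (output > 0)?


ReLU(x) = max(0, x) for each element:
ReLU(0.2) = 0.2
ReLU(-6.4) = 0
ReLU(-8.7) = 0
ReLU(1.5) = 1.5
Active neurons (>0): 2

2


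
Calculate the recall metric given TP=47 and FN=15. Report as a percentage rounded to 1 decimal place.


Recall = TP / (TP + FN) * 100
= 47 / (47 + 15)
= 47 / 62
= 0.7581
= 75.8%

75.8


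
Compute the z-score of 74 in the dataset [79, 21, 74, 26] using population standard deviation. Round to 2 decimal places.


Mean = (79 + 21 + 74 + 26) / 4 = 50.0
Variance = sum((x_i - mean)^2) / n = 708.5
Std = sqrt(708.5) = 26.6177
Z = (x - mean) / std
= (74 - 50.0) / 26.6177
= 24.0 / 26.6177
= 0.90

0.90


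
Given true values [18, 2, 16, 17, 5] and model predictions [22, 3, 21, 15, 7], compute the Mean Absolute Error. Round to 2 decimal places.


Absolute errors: [4, 1, 5, 2, 2]
Sum of absolute errors = 14
MAE = 14 / 5 = 2.80

2.80


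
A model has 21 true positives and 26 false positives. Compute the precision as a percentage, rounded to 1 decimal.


Precision = TP / (TP + FP) * 100
= 21 / (21 + 26)
= 21 / 47
= 0.4468
= 44.7%

44.7


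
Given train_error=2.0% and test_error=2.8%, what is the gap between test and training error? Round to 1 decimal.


Generalization gap = test_error - train_error
= 2.8 - 2.0
= 0.8%
A small gap suggests good generalization.

0.8


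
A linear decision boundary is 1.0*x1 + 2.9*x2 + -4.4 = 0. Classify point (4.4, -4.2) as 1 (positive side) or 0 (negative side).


Compute 1.0 * 4.4 + 2.9 * -4.2 + -4.4
= 4.4 + -12.18 + -4.4
= -12.18
Since -12.18 < 0, the point is on the negative side.

0


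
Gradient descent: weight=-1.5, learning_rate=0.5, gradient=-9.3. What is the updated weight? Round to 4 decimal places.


w_new = w_old - lr * gradient
= -1.5 - 0.5 * -9.3
= -1.5 - (-4.65)
= 3.1500

3.1500


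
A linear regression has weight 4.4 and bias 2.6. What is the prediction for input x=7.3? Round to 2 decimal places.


y = 4.4 * 7.3 + (2.6)
= 32.12 + (2.6)
= 34.72

34.72


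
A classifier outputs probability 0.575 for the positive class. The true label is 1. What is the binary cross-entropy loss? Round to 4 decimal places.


For y=1: Loss = -log(p)
= -log(0.575)
= -(-0.5534)
= 0.5534

0.5534


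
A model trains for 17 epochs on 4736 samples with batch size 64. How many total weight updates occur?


Iterations per epoch = 4736 / 64 = 74
Total updates = iterations_per_epoch * epochs
= 74 * 17
= 1258

1258


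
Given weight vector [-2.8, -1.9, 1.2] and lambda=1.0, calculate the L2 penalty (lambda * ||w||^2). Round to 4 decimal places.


Squaring each weight:
(-2.8)^2 = 7.84
(-1.9)^2 = 3.61
1.2^2 = 1.44
Sum of squares = 12.89
Penalty = 1.0 * 12.89 = 12.8900

12.8900


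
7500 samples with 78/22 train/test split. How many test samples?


Train samples = 7500 * 78% = 5850
Test samples = 7500 - 5850
= 1650

1650


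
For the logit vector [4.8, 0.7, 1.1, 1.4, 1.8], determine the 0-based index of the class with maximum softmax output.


Softmax is a monotonic transformation, so it preserves the argmax.
We need to find the index of the maximum logit.
Index 0: 4.8
Index 1: 0.7
Index 2: 1.1
Index 3: 1.4
Index 4: 1.8
Maximum logit = 4.8 at index 0

0


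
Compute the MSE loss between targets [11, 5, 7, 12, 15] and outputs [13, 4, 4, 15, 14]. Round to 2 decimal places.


Differences: [-2, 1, 3, -3, 1]
Squared errors: [4, 1, 9, 9, 1]
Sum of squared errors = 24
MSE = 24 / 5 = 4.80

4.80


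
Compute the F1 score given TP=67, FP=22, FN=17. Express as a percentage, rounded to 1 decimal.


Precision = TP / (TP + FP) = 67 / 89 = 0.7528
Recall = TP / (TP + FN) = 67 / 84 = 0.7976
F1 = 2 * P * R / (P + R)
= 2 * 0.7528 * 0.7976 / (0.7528 + 0.7976)
= 1.2009 / 1.5504
= 0.7746
As percentage: 77.5%

77.5


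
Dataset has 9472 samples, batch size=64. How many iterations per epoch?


Iterations per epoch = dataset_size / batch_size
= 9472 / 64
= 148

148


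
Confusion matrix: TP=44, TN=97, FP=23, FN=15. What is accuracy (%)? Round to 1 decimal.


Accuracy = (TP + TN) / (TP + TN + FP + FN) * 100
= (44 + 97) / (44 + 97 + 23 + 15)
= 141 / 179
= 0.7877
= 78.8%

78.8


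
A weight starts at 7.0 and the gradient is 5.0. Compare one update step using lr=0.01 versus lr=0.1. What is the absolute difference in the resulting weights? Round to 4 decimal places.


With lr=0.01: w_new = 7.0 - 0.01 * 5.0 = 6.95
With lr=0.1: w_new = 7.0 - 0.1 * 5.0 = 6.5
Absolute difference = |6.95 - 6.5|
= 0.4500

0.4500


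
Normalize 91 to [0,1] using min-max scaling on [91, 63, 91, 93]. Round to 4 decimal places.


Min = 63, Max = 93
Range = 93 - 63 = 30
Scaled = (x - min) / (max - min)
= (91 - 63) / 30
= 28 / 30
= 0.9333

0.9333


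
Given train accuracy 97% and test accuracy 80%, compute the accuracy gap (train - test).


Gap = train_accuracy - test_accuracy
= 97 - 80
= 17%
This gap suggests the model is overfitting.

17


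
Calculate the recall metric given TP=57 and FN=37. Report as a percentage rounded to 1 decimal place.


Recall = TP / (TP + FN) * 100
= 57 / (57 + 37)
= 57 / 94
= 0.6064
= 60.6%

60.6


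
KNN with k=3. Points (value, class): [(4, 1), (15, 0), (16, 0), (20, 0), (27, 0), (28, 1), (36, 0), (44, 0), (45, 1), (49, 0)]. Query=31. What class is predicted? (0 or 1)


Distances from query 31:
Point 28 (class 1): distance = 3
Point 27 (class 0): distance = 4
Point 36 (class 0): distance = 5
K=3 nearest neighbors: classes = [1, 0, 0]
Votes for class 1: 1 / 3
Majority vote => class 0

0


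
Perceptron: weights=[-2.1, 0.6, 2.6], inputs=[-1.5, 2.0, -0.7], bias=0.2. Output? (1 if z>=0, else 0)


z = w . x + b
= -2.1*-1.5 + 0.6*2.0 + 2.6*-0.7 + 0.2
= 3.15 + 1.2 + -1.82 + 0.2
= 2.53 + 0.2
= 2.73
Since z = 2.73 >= 0, output = 1

1


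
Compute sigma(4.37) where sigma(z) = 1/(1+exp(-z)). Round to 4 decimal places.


sigmoid(z) = 1 / (1 + exp(-z))
exp(-(4.37)) = exp(-4.37) = 0.0127
1 + 0.0127 = 1.0127
1 / 1.0127 = 0.9875

0.9875


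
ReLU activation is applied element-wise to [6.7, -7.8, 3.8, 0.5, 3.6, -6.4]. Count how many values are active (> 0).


ReLU(x) = max(0, x) for each element:
ReLU(6.7) = 6.7
ReLU(-7.8) = 0
ReLU(3.8) = 3.8
ReLU(0.5) = 0.5
ReLU(3.6) = 3.6
ReLU(-6.4) = 0
Active neurons (>0): 4

4


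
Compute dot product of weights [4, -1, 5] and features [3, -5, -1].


Element-wise products:
4 * 3 = 12
-1 * -5 = 5
5 * -1 = -5
Sum = 12 + 5 + -5
= 12

12


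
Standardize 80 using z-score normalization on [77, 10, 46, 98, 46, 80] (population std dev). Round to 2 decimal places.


Mean = (77 + 10 + 46 + 98 + 46 + 80) / 6 = 59.5
Variance = sum((x_i - mean)^2) / n = 837.25
Std = sqrt(837.25) = 28.9353
Z = (x - mean) / std
= (80 - 59.5) / 28.9353
= 20.5 / 28.9353
= 0.71

0.71


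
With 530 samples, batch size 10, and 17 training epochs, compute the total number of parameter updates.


Iterations per epoch = 530 / 10 = 53
Total updates = iterations_per_epoch * epochs
= 53 * 17
= 901

901


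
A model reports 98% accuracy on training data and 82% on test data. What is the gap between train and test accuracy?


Gap = train_accuracy - test_accuracy
= 98 - 82
= 16%
This gap suggests the model is overfitting.

16


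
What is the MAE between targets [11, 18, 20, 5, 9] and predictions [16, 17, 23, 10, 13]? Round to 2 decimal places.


Absolute errors: [5, 1, 3, 5, 4]
Sum of absolute errors = 18
MAE = 18 / 5 = 3.60

3.60


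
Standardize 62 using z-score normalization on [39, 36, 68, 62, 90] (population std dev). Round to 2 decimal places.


Mean = (39 + 36 + 68 + 62 + 90) / 5 = 59.0
Variance = sum((x_i - mean)^2) / n = 396.0
Std = sqrt(396.0) = 19.8997
Z = (x - mean) / std
= (62 - 59.0) / 19.8997
= 3.0 / 19.8997
= 0.15

0.15


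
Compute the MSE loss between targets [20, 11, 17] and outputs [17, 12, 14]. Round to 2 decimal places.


Differences: [3, -1, 3]
Squared errors: [9, 1, 9]
Sum of squared errors = 19
MSE = 19 / 3 = 6.33

6.33


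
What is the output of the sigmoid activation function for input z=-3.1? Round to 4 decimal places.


sigmoid(z) = 1 / (1 + exp(-z))
exp(-(-3.1)) = exp(3.1) = 22.198
1 + 22.198 = 23.198
1 / 23.198 = 0.0431

0.0431


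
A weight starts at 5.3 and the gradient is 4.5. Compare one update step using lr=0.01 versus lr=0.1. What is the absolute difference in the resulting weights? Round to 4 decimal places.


With lr=0.01: w_new = 5.3 - 0.01 * 4.5 = 5.255
With lr=0.1: w_new = 5.3 - 0.1 * 4.5 = 4.85
Absolute difference = |5.255 - 4.85|
= 0.4050

0.4050


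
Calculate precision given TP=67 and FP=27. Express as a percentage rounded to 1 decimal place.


Precision = TP / (TP + FP) * 100
= 67 / (67 + 27)
= 67 / 94
= 0.7128
= 71.3%

71.3


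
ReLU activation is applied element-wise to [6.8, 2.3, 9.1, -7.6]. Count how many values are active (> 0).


ReLU(x) = max(0, x) for each element:
ReLU(6.8) = 6.8
ReLU(2.3) = 2.3
ReLU(9.1) = 9.1
ReLU(-7.6) = 0
Active neurons (>0): 3

3


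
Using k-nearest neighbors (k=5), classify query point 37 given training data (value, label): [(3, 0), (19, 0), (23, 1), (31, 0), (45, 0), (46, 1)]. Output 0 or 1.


Distances from query 37:
Point 31 (class 0): distance = 6
Point 45 (class 0): distance = 8
Point 46 (class 1): distance = 9
Point 23 (class 1): distance = 14
Point 19 (class 0): distance = 18
K=5 nearest neighbors: classes = [0, 0, 1, 1, 0]
Votes for class 1: 2 / 5
Majority vote => class 0

0


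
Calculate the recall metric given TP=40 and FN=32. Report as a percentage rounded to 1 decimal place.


Recall = TP / (TP + FN) * 100
= 40 / (40 + 32)
= 40 / 72
= 0.5556
= 55.6%

55.6


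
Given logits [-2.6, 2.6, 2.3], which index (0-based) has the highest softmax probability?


Softmax is a monotonic transformation, so it preserves the argmax.
We need to find the index of the maximum logit.
Index 0: -2.6
Index 1: 2.6
Index 2: 2.3
Maximum logit = 2.6 at index 1

1


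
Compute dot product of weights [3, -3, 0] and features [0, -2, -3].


Element-wise products:
3 * 0 = 0
-3 * -2 = 6
0 * -3 = 0
Sum = 0 + 6 + 0
= 6

6


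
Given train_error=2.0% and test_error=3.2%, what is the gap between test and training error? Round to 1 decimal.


Generalization gap = test_error - train_error
= 3.2 - 2.0
= 1.2%
A small gap suggests good generalization.

1.2


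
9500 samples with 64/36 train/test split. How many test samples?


Train samples = 9500 * 64% = 6080
Test samples = 9500 - 6080
= 3420

3420


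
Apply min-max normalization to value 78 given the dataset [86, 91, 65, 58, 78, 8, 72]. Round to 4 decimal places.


Min = 8, Max = 91
Range = 91 - 8 = 83
Scaled = (x - min) / (max - min)
= (78 - 8) / 83
= 70 / 83
= 0.8434

0.8434


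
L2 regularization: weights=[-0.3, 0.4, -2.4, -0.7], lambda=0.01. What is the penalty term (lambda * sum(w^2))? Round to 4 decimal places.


Squaring each weight:
(-0.3)^2 = 0.09
0.4^2 = 0.16
(-2.4)^2 = 5.76
(-0.7)^2 = 0.49
Sum of squares = 6.5
Penalty = 0.01 * 6.5 = 0.0650

0.0650


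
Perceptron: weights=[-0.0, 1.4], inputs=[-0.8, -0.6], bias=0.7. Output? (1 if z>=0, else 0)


z = w . x + b
= -0.0*-0.8 + 1.4*-0.6 + 0.7
= 0.0 + -0.84 + 0.7
= -0.84 + 0.7
= -0.14
Since z = -0.14 < 0, output = 0

0


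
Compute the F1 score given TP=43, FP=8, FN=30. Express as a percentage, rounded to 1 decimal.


Precision = TP / (TP + FP) = 43 / 51 = 0.8431
Recall = TP / (TP + FN) = 43 / 73 = 0.589
F1 = 2 * P * R / (P + R)
= 2 * 0.8431 * 0.589 / (0.8431 + 0.589)
= 0.9933 / 1.4322
= 0.6935
As percentage: 69.4%

69.4


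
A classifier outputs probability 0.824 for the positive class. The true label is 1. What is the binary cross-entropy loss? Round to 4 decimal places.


For y=1: Loss = -log(p)
= -log(0.824)
= -(-0.1936)
= 0.1936

0.1936


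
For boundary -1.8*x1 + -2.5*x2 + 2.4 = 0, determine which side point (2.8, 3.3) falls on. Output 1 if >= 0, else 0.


Compute -1.8 * 2.8 + -2.5 * 3.3 + 2.4
= -5.04 + -8.25 + 2.4
= -10.89
Since -10.89 < 0, the point is on the negative side.

0


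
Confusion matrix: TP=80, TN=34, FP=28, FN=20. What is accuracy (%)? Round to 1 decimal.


Accuracy = (TP + TN) / (TP + TN + FP + FN) * 100
= (80 + 34) / (80 + 34 + 28 + 20)
= 114 / 162
= 0.7037
= 70.4%

70.4


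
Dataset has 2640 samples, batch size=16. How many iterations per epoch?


Iterations per epoch = dataset_size / batch_size
= 2640 / 16
= 165

165


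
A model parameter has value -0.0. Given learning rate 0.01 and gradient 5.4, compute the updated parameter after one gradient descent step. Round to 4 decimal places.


w_new = w_old - lr * gradient
= -0.0 - 0.01 * 5.4
= -0.0 - (0.054)
= -0.0540

-0.0540


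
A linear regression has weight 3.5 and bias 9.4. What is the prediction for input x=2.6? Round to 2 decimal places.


y = 3.5 * 2.6 + (9.4)
= 9.1 + (9.4)
= 18.50

18.50


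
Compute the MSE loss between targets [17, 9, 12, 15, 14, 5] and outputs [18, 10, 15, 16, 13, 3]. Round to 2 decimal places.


Differences: [-1, -1, -3, -1, 1, 2]
Squared errors: [1, 1, 9, 1, 1, 4]
Sum of squared errors = 17
MSE = 17 / 6 = 2.83

2.83


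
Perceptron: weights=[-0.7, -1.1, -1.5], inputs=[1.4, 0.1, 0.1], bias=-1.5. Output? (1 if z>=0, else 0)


z = w . x + b
= -0.7*1.4 + -1.1*0.1 + -1.5*0.1 + -1.5
= -0.98 + -0.11 + -0.15 + -1.5
= -1.24 + -1.5
= -2.74
Since z = -2.74 < 0, output = 0

0


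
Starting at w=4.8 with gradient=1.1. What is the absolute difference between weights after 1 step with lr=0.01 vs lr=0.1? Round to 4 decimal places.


With lr=0.01: w_new = 4.8 - 0.01 * 1.1 = 4.789
With lr=0.1: w_new = 4.8 - 0.1 * 1.1 = 4.69
Absolute difference = |4.789 - 4.69|
= 0.0990

0.0990


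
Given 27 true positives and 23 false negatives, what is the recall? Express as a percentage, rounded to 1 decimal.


Recall = TP / (TP + FN) * 100
= 27 / (27 + 23)
= 27 / 50
= 0.54
= 54.0%

54.0


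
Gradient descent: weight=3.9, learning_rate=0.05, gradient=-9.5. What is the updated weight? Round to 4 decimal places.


w_new = w_old - lr * gradient
= 3.9 - 0.05 * -9.5
= 3.9 - (-0.475)
= 4.3750

4.3750


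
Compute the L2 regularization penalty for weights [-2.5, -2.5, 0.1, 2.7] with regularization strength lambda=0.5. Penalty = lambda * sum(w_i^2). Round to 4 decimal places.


Squaring each weight:
(-2.5)^2 = 6.25
(-2.5)^2 = 6.25
0.1^2 = 0.01
2.7^2 = 7.29
Sum of squares = 19.8
Penalty = 0.5 * 19.8 = 9.9000

9.9000


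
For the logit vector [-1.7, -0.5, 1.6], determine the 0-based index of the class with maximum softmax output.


Softmax is a monotonic transformation, so it preserves the argmax.
We need to find the index of the maximum logit.
Index 0: -1.7
Index 1: -0.5
Index 2: 1.6
Maximum logit = 1.6 at index 2

2


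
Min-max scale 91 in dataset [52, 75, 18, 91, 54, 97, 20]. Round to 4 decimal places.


Min = 18, Max = 97
Range = 97 - 18 = 79
Scaled = (x - min) / (max - min)
= (91 - 18) / 79
= 73 / 79
= 0.9241

0.9241


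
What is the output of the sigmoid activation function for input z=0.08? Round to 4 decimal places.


sigmoid(z) = 1 / (1 + exp(-z))
exp(-(0.08)) = exp(-0.08) = 0.9231
1 + 0.9231 = 1.9231
1 / 1.9231 = 0.5200

0.5200


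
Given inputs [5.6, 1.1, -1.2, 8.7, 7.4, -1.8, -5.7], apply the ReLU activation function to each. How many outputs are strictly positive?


ReLU(x) = max(0, x) for each element:
ReLU(5.6) = 5.6
ReLU(1.1) = 1.1
ReLU(-1.2) = 0
ReLU(8.7) = 8.7
ReLU(7.4) = 7.4
ReLU(-1.8) = 0
ReLU(-5.7) = 0
Active neurons (>0): 4

4


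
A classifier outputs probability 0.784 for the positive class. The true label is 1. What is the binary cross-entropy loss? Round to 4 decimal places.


For y=1: Loss = -log(p)
= -log(0.784)
= -(-0.2433)
= 0.2433

0.2433


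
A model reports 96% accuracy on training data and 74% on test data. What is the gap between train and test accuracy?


Gap = train_accuracy - test_accuracy
= 96 - 74
= 22%
This large gap strongly indicates overfitting.

22


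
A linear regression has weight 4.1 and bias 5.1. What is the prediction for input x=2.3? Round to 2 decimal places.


y = 4.1 * 2.3 + (5.1)
= 9.43 + (5.1)
= 14.53

14.53


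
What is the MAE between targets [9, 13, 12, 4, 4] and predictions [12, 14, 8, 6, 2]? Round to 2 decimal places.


Absolute errors: [3, 1, 4, 2, 2]
Sum of absolute errors = 12
MAE = 12 / 5 = 2.40

2.40


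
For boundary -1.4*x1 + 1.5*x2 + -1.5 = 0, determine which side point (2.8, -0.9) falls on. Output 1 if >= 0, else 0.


Compute -1.4 * 2.8 + 1.5 * -0.9 + -1.5
= -3.92 + -1.35 + -1.5
= -6.77
Since -6.77 < 0, the point is on the negative side.

0


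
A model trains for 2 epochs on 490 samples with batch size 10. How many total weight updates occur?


Iterations per epoch = 490 / 10 = 49
Total updates = iterations_per_epoch * epochs
= 49 * 2
= 98

98


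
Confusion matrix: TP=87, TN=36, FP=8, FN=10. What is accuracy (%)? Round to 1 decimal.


Accuracy = (TP + TN) / (TP + TN + FP + FN) * 100
= (87 + 36) / (87 + 36 + 8 + 10)
= 123 / 141
= 0.8723
= 87.2%

87.2


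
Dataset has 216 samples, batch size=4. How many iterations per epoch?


Iterations per epoch = dataset_size / batch_size
= 216 / 4
= 54

54


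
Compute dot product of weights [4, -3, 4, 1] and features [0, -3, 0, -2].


Element-wise products:
4 * 0 = 0
-3 * -3 = 9
4 * 0 = 0
1 * -2 = -2
Sum = 0 + 9 + 0 + -2
= 7

7


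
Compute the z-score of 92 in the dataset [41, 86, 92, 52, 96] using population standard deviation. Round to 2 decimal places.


Mean = (41 + 86 + 92 + 52 + 96) / 5 = 73.4
Variance = sum((x_i - mean)^2) / n = 504.64
Std = sqrt(504.64) = 22.4642
Z = (x - mean) / std
= (92 - 73.4) / 22.4642
= 18.6 / 22.4642
= 0.83

0.83


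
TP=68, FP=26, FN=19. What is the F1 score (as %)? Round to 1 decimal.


Precision = TP / (TP + FP) = 68 / 94 = 0.7234
Recall = TP / (TP + FN) = 68 / 87 = 0.7816
F1 = 2 * P * R / (P + R)
= 2 * 0.7234 * 0.7816 / (0.7234 + 0.7816)
= 1.1308 / 1.505
= 0.7514
As percentage: 75.1%

75.1


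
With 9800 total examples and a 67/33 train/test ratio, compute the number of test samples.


Train samples = 9800 * 67% = 6566
Test samples = 9800 - 6566
= 3234

3234


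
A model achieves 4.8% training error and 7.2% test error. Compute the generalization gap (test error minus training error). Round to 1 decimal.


Generalization gap = test_error - train_error
= 7.2 - 4.8
= 2.4%
A moderate gap.

2.4


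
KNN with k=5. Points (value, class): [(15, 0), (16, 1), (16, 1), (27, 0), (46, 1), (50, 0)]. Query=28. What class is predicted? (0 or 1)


Distances from query 28:
Point 27 (class 0): distance = 1
Point 16 (class 1): distance = 12
Point 16 (class 1): distance = 12
Point 15 (class 0): distance = 13
Point 46 (class 1): distance = 18
K=5 nearest neighbors: classes = [0, 1, 1, 0, 1]
Votes for class 1: 3 / 5
Majority vote => class 1

1


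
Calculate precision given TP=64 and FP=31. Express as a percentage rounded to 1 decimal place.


Precision = TP / (TP + FP) * 100
= 64 / (64 + 31)
= 64 / 95
= 0.6737
= 67.4%

67.4


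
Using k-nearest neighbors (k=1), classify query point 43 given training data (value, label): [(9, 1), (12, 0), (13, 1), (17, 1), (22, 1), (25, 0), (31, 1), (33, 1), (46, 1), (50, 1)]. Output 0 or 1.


Distances from query 43:
Point 46 (class 1): distance = 3
K=1 nearest neighbors: classes = [1]
Votes for class 1: 1 / 1
Majority vote => class 1

1


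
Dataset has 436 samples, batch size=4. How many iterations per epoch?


Iterations per epoch = dataset_size / batch_size
= 436 / 4
= 109

109


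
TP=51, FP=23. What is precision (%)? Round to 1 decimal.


Precision = TP / (TP + FP) * 100
= 51 / (51 + 23)
= 51 / 74
= 0.6892
= 68.9%

68.9


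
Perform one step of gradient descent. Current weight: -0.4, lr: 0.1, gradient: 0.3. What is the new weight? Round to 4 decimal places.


w_new = w_old - lr * gradient
= -0.4 - 0.1 * 0.3
= -0.4 - (0.03)
= -0.4300

-0.4300


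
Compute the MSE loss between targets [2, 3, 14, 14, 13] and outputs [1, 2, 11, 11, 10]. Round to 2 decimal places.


Differences: [1, 1, 3, 3, 3]
Squared errors: [1, 1, 9, 9, 9]
Sum of squared errors = 29
MSE = 29 / 5 = 5.80

5.80


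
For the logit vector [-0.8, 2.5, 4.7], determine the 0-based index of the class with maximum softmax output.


Softmax is a monotonic transformation, so it preserves the argmax.
We need to find the index of the maximum logit.
Index 0: -0.8
Index 1: 2.5
Index 2: 4.7
Maximum logit = 4.7 at index 2

2


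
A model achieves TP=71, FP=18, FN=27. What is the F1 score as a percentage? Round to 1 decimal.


Precision = TP / (TP + FP) = 71 / 89 = 0.7978
Recall = TP / (TP + FN) = 71 / 98 = 0.7245
F1 = 2 * P * R / (P + R)
= 2 * 0.7978 * 0.7245 / (0.7978 + 0.7245)
= 1.1559 / 1.5222
= 0.7594
As percentage: 75.9%

75.9


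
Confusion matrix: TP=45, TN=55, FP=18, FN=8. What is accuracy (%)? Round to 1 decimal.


Accuracy = (TP + TN) / (TP + TN + FP + FN) * 100
= (45 + 55) / (45 + 55 + 18 + 8)
= 100 / 126
= 0.7937
= 79.4%

79.4


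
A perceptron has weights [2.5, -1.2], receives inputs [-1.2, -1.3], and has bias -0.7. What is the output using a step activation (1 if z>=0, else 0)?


z = w . x + b
= 2.5*-1.2 + -1.2*-1.3 + -0.7
= -3.0 + 1.56 + -0.7
= -1.44 + -0.7
= -2.14
Since z = -2.14 < 0, output = 0

0


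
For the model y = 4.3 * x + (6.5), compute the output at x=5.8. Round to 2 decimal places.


y = 4.3 * 5.8 + (6.5)
= 24.94 + (6.5)
= 31.44

31.44


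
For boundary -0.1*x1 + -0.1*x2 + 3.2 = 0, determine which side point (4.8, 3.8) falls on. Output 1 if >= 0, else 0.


Compute -0.1 * 4.8 + -0.1 * 3.8 + 3.2
= -0.48 + -0.38 + 3.2
= 2.34
Since 2.34 >= 0, the point is on the positive side.

1


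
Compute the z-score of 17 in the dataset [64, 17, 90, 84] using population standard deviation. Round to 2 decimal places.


Mean = (64 + 17 + 90 + 84) / 4 = 63.75
Variance = sum((x_i - mean)^2) / n = 821.1875
Std = sqrt(821.1875) = 28.6564
Z = (x - mean) / std
= (17 - 63.75) / 28.6564
= -46.75 / 28.6564
= -1.63

-1.63


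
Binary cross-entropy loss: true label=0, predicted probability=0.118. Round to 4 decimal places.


For y=0: Loss = -log(1-p)
= -log(1 - 0.118)
= -log(0.882)
= -(-0.1256)
= 0.1256

0.1256


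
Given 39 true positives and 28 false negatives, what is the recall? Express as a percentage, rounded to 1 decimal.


Recall = TP / (TP + FN) * 100
= 39 / (39 + 28)
= 39 / 67
= 0.5821
= 58.2%

58.2


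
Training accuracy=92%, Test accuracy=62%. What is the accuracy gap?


Gap = train_accuracy - test_accuracy
= 92 - 62
= 30%
This large gap strongly indicates overfitting.

30


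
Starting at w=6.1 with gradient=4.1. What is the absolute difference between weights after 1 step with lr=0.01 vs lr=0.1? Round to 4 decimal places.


With lr=0.01: w_new = 6.1 - 0.01 * 4.1 = 6.059
With lr=0.1: w_new = 6.1 - 0.1 * 4.1 = 5.69
Absolute difference = |6.059 - 5.69|
= 0.3690

0.3690


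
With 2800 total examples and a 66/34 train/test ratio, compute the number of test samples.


Train samples = 2800 * 66% = 1848
Test samples = 2800 - 1848
= 952

952


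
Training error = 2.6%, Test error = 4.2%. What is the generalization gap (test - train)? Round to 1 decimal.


Generalization gap = test_error - train_error
= 4.2 - 2.6
= 1.6%
A small gap suggests good generalization.

1.6


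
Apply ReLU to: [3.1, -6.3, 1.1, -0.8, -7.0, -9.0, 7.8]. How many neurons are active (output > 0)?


ReLU(x) = max(0, x) for each element:
ReLU(3.1) = 3.1
ReLU(-6.3) = 0
ReLU(1.1) = 1.1
ReLU(-0.8) = 0
ReLU(-7.0) = 0
ReLU(-9.0) = 0
ReLU(7.8) = 7.8
Active neurons (>0): 3

3


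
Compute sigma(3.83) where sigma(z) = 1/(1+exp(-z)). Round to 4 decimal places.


sigmoid(z) = 1 / (1 + exp(-z))
exp(-(3.83)) = exp(-3.83) = 0.0217
1 + 0.0217 = 1.0217
1 / 1.0217 = 0.9788

0.9788


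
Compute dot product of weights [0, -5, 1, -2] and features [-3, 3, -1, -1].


Element-wise products:
0 * -3 = 0
-5 * 3 = -15
1 * -1 = -1
-2 * -1 = 2
Sum = 0 + -15 + -1 + 2
= -14

-14


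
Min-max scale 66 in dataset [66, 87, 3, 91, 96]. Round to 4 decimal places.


Min = 3, Max = 96
Range = 96 - 3 = 93
Scaled = (x - min) / (max - min)
= (66 - 3) / 93
= 63 / 93
= 0.6774

0.6774


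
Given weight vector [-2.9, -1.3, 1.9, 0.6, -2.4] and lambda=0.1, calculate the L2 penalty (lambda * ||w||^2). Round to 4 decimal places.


Squaring each weight:
(-2.9)^2 = 8.41
(-1.3)^2 = 1.69
1.9^2 = 3.61
0.6^2 = 0.36
(-2.4)^2 = 5.76
Sum of squares = 19.83
Penalty = 0.1 * 19.83 = 1.9830

1.9830


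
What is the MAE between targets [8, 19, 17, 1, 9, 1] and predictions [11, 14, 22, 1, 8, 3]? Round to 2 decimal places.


Absolute errors: [3, 5, 5, 0, 1, 2]
Sum of absolute errors = 16
MAE = 16 / 6 = 2.67

2.67


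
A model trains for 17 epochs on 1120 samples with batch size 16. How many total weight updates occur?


Iterations per epoch = 1120 / 16 = 70
Total updates = iterations_per_epoch * epochs
= 70 * 17
= 1190

1190


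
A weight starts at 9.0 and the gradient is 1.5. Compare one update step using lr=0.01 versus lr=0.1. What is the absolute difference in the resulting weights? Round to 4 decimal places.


With lr=0.01: w_new = 9.0 - 0.01 * 1.5 = 8.985
With lr=0.1: w_new = 9.0 - 0.1 * 1.5 = 8.85
Absolute difference = |8.985 - 8.85|
= 0.1350

0.1350


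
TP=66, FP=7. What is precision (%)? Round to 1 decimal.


Precision = TP / (TP + FP) * 100
= 66 / (66 + 7)
= 66 / 73
= 0.9041
= 90.4%

90.4


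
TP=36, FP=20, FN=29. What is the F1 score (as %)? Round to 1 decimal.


Precision = TP / (TP + FP) = 36 / 56 = 0.6429
Recall = TP / (TP + FN) = 36 / 65 = 0.5538
F1 = 2 * P * R / (P + R)
= 2 * 0.6429 * 0.5538 / (0.6429 + 0.5538)
= 0.7121 / 1.1967
= 0.595
As percentage: 59.5%

59.5


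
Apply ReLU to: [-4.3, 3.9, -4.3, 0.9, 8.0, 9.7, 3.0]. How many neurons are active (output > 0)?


ReLU(x) = max(0, x) for each element:
ReLU(-4.3) = 0
ReLU(3.9) = 3.9
ReLU(-4.3) = 0
ReLU(0.9) = 0.9
ReLU(8.0) = 8.0
ReLU(9.7) = 9.7
ReLU(3.0) = 3.0
Active neurons (>0): 5

5


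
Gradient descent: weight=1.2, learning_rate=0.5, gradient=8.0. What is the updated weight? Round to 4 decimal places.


w_new = w_old - lr * gradient
= 1.2 - 0.5 * 8.0
= 1.2 - (4.0)
= -2.8000

-2.8000


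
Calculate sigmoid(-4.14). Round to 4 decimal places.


sigmoid(z) = 1 / (1 + exp(-z))
exp(-(-4.14)) = exp(4.14) = 62.8028
1 + 62.8028 = 63.8028
1 / 63.8028 = 0.0157

0.0157


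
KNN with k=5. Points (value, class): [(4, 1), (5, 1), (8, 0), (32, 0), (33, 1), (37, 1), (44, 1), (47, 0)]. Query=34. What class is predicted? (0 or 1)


Distances from query 34:
Point 33 (class 1): distance = 1
Point 32 (class 0): distance = 2
Point 37 (class 1): distance = 3
Point 44 (class 1): distance = 10
Point 47 (class 0): distance = 13
K=5 nearest neighbors: classes = [1, 0, 1, 1, 0]
Votes for class 1: 3 / 5
Majority vote => class 1

1


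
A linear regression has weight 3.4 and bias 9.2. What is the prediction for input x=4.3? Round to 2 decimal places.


y = 3.4 * 4.3 + (9.2)
= 14.62 + (9.2)
= 23.82

23.82


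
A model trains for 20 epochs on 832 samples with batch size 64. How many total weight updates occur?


Iterations per epoch = 832 / 64 = 13
Total updates = iterations_per_epoch * epochs
= 13 * 20
= 260

260


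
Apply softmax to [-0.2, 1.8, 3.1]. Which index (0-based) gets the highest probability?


Softmax is a monotonic transformation, so it preserves the argmax.
We need to find the index of the maximum logit.
Index 0: -0.2
Index 1: 1.8
Index 2: 3.1
Maximum logit = 3.1 at index 2

2


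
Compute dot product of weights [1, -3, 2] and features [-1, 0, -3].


Element-wise products:
1 * -1 = -1
-3 * 0 = 0
2 * -3 = -6
Sum = -1 + 0 + -6
= -7

-7


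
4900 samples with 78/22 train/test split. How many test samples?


Train samples = 4900 * 78% = 3822
Test samples = 4900 - 3822
= 1078

1078


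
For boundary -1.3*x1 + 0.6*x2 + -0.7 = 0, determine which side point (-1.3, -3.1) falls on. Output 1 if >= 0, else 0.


Compute -1.3 * -1.3 + 0.6 * -3.1 + -0.7
= 1.69 + -1.86 + -0.7
= -0.87
Since -0.87 < 0, the point is on the negative side.

0


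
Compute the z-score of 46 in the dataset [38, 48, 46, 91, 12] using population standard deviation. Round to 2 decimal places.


Mean = (38 + 48 + 46 + 91 + 12) / 5 = 47.0
Variance = sum((x_i - mean)^2) / n = 648.8
Std = sqrt(648.8) = 25.4716
Z = (x - mean) / std
= (46 - 47.0) / 25.4716
= -1.0 / 25.4716
= -0.04

-0.04


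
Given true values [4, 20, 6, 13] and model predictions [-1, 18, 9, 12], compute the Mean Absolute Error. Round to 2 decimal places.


Absolute errors: [5, 2, 3, 1]
Sum of absolute errors = 11
MAE = 11 / 4 = 2.75

2.75


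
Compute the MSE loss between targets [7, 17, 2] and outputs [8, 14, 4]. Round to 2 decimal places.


Differences: [-1, 3, -2]
Squared errors: [1, 9, 4]
Sum of squared errors = 14
MSE = 14 / 3 = 4.67

4.67


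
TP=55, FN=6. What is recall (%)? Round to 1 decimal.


Recall = TP / (TP + FN) * 100
= 55 / (55 + 6)
= 55 / 61
= 0.9016
= 90.2%

90.2


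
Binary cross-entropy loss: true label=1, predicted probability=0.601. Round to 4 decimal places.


For y=1: Loss = -log(p)
= -log(0.601)
= -(-0.5092)
= 0.5092

0.5092


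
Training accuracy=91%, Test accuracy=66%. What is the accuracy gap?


Gap = train_accuracy - test_accuracy
= 91 - 66
= 25%
This large gap strongly indicates overfitting.

25


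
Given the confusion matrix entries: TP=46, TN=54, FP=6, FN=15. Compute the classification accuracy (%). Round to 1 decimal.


Accuracy = (TP + TN) / (TP + TN + FP + FN) * 100
= (46 + 54) / (46 + 54 + 6 + 15)
= 100 / 121
= 0.8264
= 82.6%

82.6


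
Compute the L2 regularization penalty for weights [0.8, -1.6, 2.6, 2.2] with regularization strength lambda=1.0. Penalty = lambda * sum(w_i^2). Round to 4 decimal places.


Squaring each weight:
0.8^2 = 0.64
(-1.6)^2 = 2.56
2.6^2 = 6.76
2.2^2 = 4.84
Sum of squares = 14.8
Penalty = 1.0 * 14.8 = 14.8000

14.8000


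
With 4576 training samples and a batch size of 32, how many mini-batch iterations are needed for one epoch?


Iterations per epoch = dataset_size / batch_size
= 4576 / 32
= 143

143


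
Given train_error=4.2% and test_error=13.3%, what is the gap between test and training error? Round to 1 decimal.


Generalization gap = test_error - train_error
= 13.3 - 4.2
= 9.1%
A moderate gap.

9.1


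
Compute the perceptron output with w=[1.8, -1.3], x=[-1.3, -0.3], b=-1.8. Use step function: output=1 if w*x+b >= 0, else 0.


z = w . x + b
= 1.8*-1.3 + -1.3*-0.3 + -1.8
= -2.34 + 0.39 + -1.8
= -1.95 + -1.8
= -3.75
Since z = -3.75 < 0, output = 0

0


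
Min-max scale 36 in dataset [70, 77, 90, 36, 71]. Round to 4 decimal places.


Min = 36, Max = 90
Range = 90 - 36 = 54
Scaled = (x - min) / (max - min)
= (36 - 36) / 54
= 0 / 54
= 0.0000

0.0000


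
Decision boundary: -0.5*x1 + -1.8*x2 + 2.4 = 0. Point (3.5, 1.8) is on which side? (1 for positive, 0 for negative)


Compute -0.5 * 3.5 + -1.8 * 1.8 + 2.4
= -1.75 + -3.24 + 2.4
= -2.59
Since -2.59 < 0, the point is on the negative side.

0


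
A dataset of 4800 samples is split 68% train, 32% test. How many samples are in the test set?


Train samples = 4800 * 68% = 3264
Test samples = 4800 - 3264
= 1536

1536


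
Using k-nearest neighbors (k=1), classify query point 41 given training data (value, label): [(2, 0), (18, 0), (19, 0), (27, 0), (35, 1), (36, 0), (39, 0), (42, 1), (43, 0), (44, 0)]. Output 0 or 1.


Distances from query 41:
Point 42 (class 1): distance = 1
K=1 nearest neighbors: classes = [1]
Votes for class 1: 1 / 1
Majority vote => class 1

1


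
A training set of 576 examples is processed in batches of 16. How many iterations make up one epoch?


Iterations per epoch = dataset_size / batch_size
= 576 / 16
= 36

36


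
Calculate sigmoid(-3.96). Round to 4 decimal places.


sigmoid(z) = 1 / (1 + exp(-z))
exp(-(-3.96)) = exp(3.96) = 52.4573
1 + 52.4573 = 53.4573
1 / 53.4573 = 0.0187

0.0187


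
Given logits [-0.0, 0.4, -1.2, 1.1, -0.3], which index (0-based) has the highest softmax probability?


Softmax is a monotonic transformation, so it preserves the argmax.
We need to find the index of the maximum logit.
Index 0: -0.0
Index 1: 0.4
Index 2: -1.2
Index 3: 1.1
Index 4: -0.3
Maximum logit = 1.1 at index 3

3


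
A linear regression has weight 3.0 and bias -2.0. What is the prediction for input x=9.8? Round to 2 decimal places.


y = 3.0 * 9.8 + (-2.0)
= 29.4 + (-2.0)
= 27.40

27.40


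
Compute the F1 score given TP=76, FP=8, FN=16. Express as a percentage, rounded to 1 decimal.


Precision = TP / (TP + FP) = 76 / 84 = 0.9048
Recall = TP / (TP + FN) = 76 / 92 = 0.8261
F1 = 2 * P * R / (P + R)
= 2 * 0.9048 * 0.8261 / (0.9048 + 0.8261)
= 1.4948 / 1.7308
= 0.8636
As percentage: 86.4%

86.4


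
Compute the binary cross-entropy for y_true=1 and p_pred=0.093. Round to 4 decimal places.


For y=1: Loss = -log(p)
= -log(0.093)
= -(-2.3752)
= 2.3752

2.3752


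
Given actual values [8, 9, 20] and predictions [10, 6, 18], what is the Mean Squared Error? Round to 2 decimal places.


Differences: [-2, 3, 2]
Squared errors: [4, 9, 4]
Sum of squared errors = 17
MSE = 17 / 3 = 5.67

5.67


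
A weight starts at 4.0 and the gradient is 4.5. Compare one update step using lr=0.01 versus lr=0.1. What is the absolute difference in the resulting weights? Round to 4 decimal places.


With lr=0.01: w_new = 4.0 - 0.01 * 4.5 = 3.955
With lr=0.1: w_new = 4.0 - 0.1 * 4.5 = 3.55
Absolute difference = |3.955 - 3.55|
= 0.4050

0.4050


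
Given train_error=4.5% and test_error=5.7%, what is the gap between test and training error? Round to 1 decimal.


Generalization gap = test_error - train_error
= 5.7 - 4.5
= 1.2%
A small gap suggests good generalization.

1.2


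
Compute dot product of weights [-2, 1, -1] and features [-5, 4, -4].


Element-wise products:
-2 * -5 = 10
1 * 4 = 4
-1 * -4 = 4
Sum = 10 + 4 + 4
= 18

18


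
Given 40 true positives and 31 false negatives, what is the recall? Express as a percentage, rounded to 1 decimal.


Recall = TP / (TP + FN) * 100
= 40 / (40 + 31)
= 40 / 71
= 0.5634
= 56.3%

56.3


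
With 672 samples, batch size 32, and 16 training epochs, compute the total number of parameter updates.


Iterations per epoch = 672 / 32 = 21
Total updates = iterations_per_epoch * epochs
= 21 * 16
= 336

336


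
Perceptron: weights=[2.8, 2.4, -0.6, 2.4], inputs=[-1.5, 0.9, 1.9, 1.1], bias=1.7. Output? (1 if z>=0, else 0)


z = w . x + b
= 2.8*-1.5 + 2.4*0.9 + -0.6*1.9 + 2.4*1.1 + 1.7
= -4.2 + 2.16 + -1.14 + 2.64 + 1.7
= -0.54 + 1.7
= 1.16
Since z = 1.16 >= 0, output = 1

1


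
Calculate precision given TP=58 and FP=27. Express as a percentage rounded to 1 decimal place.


Precision = TP / (TP + FP) * 100
= 58 / (58 + 27)
= 58 / 85
= 0.6824
= 68.2%

68.2


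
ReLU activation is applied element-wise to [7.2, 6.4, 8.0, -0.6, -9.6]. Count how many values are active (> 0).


ReLU(x) = max(0, x) for each element:
ReLU(7.2) = 7.2
ReLU(6.4) = 6.4
ReLU(8.0) = 8.0
ReLU(-0.6) = 0
ReLU(-9.6) = 0
Active neurons (>0): 3

3


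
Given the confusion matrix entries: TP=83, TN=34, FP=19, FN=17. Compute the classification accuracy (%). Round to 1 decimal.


Accuracy = (TP + TN) / (TP + TN + FP + FN) * 100
= (83 + 34) / (83 + 34 + 19 + 17)
= 117 / 153
= 0.7647
= 76.5%

76.5


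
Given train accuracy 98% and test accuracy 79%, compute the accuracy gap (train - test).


Gap = train_accuracy - test_accuracy
= 98 - 79
= 19%
This gap suggests the model is overfitting.

19


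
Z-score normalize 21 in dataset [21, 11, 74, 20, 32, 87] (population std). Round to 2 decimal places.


Mean = (21 + 11 + 74 + 20 + 32 + 87) / 6 = 40.8333
Variance = sum((x_i - mean)^2) / n = 837.8056
Std = sqrt(837.8056) = 28.9449
Z = (x - mean) / std
= (21 - 40.8333) / 28.9449
= -19.8333 / 28.9449
= -0.69

-0.69
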